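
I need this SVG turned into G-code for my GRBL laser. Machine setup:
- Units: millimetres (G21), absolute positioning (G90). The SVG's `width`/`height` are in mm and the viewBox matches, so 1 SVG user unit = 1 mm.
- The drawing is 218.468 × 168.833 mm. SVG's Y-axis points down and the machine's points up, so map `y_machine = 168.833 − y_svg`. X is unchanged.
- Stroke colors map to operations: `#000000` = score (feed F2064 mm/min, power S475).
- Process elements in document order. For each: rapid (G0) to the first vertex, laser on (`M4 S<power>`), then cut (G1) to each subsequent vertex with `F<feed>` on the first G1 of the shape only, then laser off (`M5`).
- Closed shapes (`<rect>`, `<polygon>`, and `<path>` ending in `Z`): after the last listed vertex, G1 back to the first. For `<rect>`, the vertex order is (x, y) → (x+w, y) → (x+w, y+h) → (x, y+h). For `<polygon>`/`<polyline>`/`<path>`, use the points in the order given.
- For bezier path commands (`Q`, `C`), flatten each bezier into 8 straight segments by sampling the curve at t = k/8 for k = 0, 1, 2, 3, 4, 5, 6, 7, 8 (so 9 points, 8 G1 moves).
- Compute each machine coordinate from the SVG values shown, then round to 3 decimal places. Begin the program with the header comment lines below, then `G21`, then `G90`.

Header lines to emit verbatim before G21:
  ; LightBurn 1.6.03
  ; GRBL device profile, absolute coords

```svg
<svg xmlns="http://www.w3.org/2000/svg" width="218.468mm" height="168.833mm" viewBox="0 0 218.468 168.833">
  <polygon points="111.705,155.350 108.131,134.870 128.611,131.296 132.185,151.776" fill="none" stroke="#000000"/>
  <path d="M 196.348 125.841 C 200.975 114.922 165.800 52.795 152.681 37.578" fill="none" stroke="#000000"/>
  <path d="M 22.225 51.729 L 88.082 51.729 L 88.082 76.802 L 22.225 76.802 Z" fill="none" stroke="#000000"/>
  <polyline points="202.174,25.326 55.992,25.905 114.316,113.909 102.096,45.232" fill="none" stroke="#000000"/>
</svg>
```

viewBox `0 0 218.468 168.833` with mm width/height → 1 unit = 1 mm. Flip: y_m = 168.833 − y_svg.

**Shape 1** — `<polygon>` regular polygon, stroke `#000000` → score (S475, F2064). Machine vertices: (111.705,13.483) → (108.131,33.963) → (128.611,37.537) → (132.185,17.057) → (111.705,13.483). Closed: final G1 returns to the first vertex.

**Shape 2** — `<path>` cubic bezier, stroke `#000000` → score (S475, F2064). Control points (SVG): P0=(196.348,125.841), P1=(200.975,114.922), P2=(165.800,52.795), P3=(152.681,37.578); sampled at t=k/8. Machine vertices: (196.348,42.992) → (196.338,49.295) → (193.322,59.250) → (188.024,71.705) → (181.169,85.512) → (173.483,99.520) → (165.689,112.580) → (158.514,123.541) → (152.681,131.255). Open path.

**Shape 3** — `<path>` rectangle, stroke `#000000` → score (S475, F2064). Machine vertices: (22.225,117.104) → (88.082,117.104) → (88.082,92.031) → (22.225,92.031) → (22.225,117.104). Closed: final G1 returns to the first vertex.

**Shape 4** — `<polyline>` open polyline, stroke `#000000` → score (S475, F2064). Machine vertices: (202.174,143.507) → (55.992,142.928) → (114.316,54.924) → (102.096,123.601). Open path.

; LightBurn 1.6.03
; GRBL device profile, absolute coords
G21
G90
G0 X111.705 Y13.483
M4 S475
G1 X108.131 Y33.963 F2064
G1 X128.611 Y37.537
G1 X132.185 Y17.057
G1 X111.705 Y13.483
M5
G0 X196.348 Y42.992
M4 S475
G1 X196.338 Y49.295 F2064
G1 X193.322 Y59.250
G1 X188.024 Y71.705
G1 X181.169 Y85.512
G1 X173.483 Y99.520
G1 X165.689 Y112.580
G1 X158.514 Y123.541
G1 X152.681 Y131.255
M5
G0 X22.225 Y117.104
M4 S475
G1 X88.082 Y117.104 F2064
G1 X88.082 Y92.031
G1 X22.225 Y92.031
G1 X22.225 Y117.104
M5
G0 X202.174 Y143.507
M4 S475
G1 X55.992 Y142.928 F2064
G1 X114.316 Y54.924
G1 X102.096 Y123.601
M5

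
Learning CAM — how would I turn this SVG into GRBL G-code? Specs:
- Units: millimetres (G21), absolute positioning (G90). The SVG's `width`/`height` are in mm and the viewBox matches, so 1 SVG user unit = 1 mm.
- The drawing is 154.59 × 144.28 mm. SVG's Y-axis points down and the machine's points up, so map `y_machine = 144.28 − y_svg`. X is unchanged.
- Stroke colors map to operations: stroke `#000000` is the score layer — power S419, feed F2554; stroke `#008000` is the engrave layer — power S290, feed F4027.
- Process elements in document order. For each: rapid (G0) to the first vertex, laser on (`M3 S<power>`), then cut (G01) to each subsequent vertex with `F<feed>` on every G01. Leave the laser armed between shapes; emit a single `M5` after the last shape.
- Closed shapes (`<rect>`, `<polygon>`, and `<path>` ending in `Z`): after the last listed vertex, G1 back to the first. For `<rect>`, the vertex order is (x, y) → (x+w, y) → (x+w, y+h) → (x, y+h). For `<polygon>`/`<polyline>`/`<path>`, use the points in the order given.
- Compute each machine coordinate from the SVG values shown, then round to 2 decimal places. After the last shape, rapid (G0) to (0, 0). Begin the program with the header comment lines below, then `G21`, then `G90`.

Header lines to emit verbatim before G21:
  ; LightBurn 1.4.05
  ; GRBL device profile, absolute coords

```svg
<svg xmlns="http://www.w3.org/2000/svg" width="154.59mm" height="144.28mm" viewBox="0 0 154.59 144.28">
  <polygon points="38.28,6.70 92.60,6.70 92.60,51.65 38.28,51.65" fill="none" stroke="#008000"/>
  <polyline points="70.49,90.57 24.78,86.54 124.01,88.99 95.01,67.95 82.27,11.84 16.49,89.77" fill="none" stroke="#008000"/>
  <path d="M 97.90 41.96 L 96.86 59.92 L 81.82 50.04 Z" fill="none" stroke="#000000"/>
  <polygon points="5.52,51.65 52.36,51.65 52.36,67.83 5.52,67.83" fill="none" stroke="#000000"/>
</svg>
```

; LightBurn 1.4.05
; GRBL device profile, absolute coords
G21
G90
G0 X38.28 Y137.58
M3 S290
G01 X92.60 Y137.58 F4027
G01 X92.60 Y92.63 F4027
G01 X38.28 Y92.63 F4027
G01 X38.28 Y137.58 F4027
G0 X70.49 Y53.71
M3 S290
G01 X24.78 Y57.74 F4027
G01 X124.01 Y55.29 F4027
G01 X95.01 Y76.33 F4027
G01 X82.27 Y132.44 F4027
G01 X16.49 Y54.51 F4027
G0 X97.90 Y102.32
M3 S419
G01 X96.86 Y84.36 F2554
G01 X81.82 Y94.24 F2554
G01 X97.90 Y102.32 F2554
G0 X5.52 Y92.63
M3 S419
G01 X52.36 Y92.63 F2554
G01 X52.36 Y76.45 F2554
G01 X5.52 Y76.45 F2554
G01 X5.52 Y92.63 F2554
M5
G0 X0.00 Y0.00

viewBox `0 0 154.59 144.28` with mm width/height → 1 unit = 1 mm. Flip: y_m = 144.28 − y_svg.

**Shape 1** — `<polygon>` rectangle, stroke `#008000` → engrave (S290, F4027). Machine vertices: (38.28,137.58) → (92.60,137.58) → (92.60,92.63) → (38.28,92.63) → (38.28,137.58). Closed: final G1 returns to the first vertex.

**Shape 2** — `<polyline>` open polyline, stroke `#008000` → engrave (S290, F4027). Machine vertices: (70.49,53.71) → (24.78,57.74) → (124.01,55.29) → (95.01,76.33) → (82.27,132.44) → (16.49,54.51). Open path.

**Shape 3** — `<path>` regular polygon, stroke `#000000` → score (S419, F2554). Machine vertices: (97.90,102.32) → (96.86,84.36) → (81.82,94.24) → (97.90,102.32). Closed: final G1 returns to the first vertex.

**Shape 4** — `<polygon>` rectangle, stroke `#000000` → score (S419, F2554). Machine vertices: (5.52,92.63) → (52.36,92.63) → (52.36,76.45) → (5.52,76.45) → (5.52,92.63). Closed: final G1 returns to the first vertex.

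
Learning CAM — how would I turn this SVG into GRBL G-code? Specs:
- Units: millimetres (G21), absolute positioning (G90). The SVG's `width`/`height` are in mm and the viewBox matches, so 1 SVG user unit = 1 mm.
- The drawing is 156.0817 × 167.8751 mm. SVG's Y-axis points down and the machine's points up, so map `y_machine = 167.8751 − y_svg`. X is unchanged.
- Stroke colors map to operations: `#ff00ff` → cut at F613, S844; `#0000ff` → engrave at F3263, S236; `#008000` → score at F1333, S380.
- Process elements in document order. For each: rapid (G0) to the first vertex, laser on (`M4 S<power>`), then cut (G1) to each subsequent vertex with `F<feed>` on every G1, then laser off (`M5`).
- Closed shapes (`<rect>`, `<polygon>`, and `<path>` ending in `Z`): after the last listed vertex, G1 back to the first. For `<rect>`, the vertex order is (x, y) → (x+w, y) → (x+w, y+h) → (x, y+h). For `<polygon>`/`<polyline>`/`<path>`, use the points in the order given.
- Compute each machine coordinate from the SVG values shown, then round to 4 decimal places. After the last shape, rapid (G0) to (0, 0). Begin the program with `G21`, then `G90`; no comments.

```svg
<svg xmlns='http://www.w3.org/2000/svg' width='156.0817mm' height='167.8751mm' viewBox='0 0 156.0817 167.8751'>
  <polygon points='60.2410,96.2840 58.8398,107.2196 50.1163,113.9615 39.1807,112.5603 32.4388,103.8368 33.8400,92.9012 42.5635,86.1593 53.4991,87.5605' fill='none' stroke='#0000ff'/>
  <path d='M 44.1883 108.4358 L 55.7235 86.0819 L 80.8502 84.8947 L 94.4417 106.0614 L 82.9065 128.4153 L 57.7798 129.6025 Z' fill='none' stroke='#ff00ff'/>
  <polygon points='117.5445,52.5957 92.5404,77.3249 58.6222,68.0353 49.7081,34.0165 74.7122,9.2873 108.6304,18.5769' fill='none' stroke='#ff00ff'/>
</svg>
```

G21
G90
G0 X60.2410 Y71.5911
M4 S236
G1 X58.8398 Y60.6555 F3263
G1 X50.1163 Y53.9136 F3263
G1 X39.1807 Y55.3148 F3263
G1 X32.4388 Y64.0383 F3263
G1 X33.8400 Y74.9739 F3263
G1 X42.5635 Y81.7158 F3263
G1 X53.4991 Y80.3146 F3263
G1 X60.2410 Y71.5911 F3263
M5
G0 X44.1883 Y59.4393
M4 S844
G1 X55.7235 Y81.7932 F613
G1 X80.8502 Y82.9804 F613
G1 X94.4417 Y61.8137 F613
G1 X82.9065 Y39.4598 F613
G1 X57.7798 Y38.2726 F613
G1 X44.1883 Y59.4393 F613
M5
G0 X117.5445 Y115.2794
M4 S844
G1 X92.5404 Y90.5502 F613
G1 X58.6222 Y99.8398 F613
G1 X49.7081 Y133.8586 F613
G1 X74.7122 Y158.5878 F613
G1 X108.6304 Y149.2982 F613
G1 X117.5445 Y115.2794 F613
M5
G0 X0.0000 Y0.0000

viewBox `0 0 156.0817 167.8751` with mm width/height → 1 unit = 1 mm. Flip: y_m = 167.8751 − y_svg.

**Shape 1** — `<polygon>` regular polygon, stroke `#0000ff` → engrave (S236, F3263). Machine vertices: (60.2410,71.5911) → (58.8398,60.6555) → (50.1163,53.9136) → (39.1807,55.3148) → (32.4388,64.0383) → (33.8400,74.9739) → (42.5635,81.7158) → (53.4991,80.3146) → (60.2410,71.5911). Closed: final G1 returns to the first vertex.

**Shape 2** — `<path>` regular polygon, stroke `#ff00ff` → cut (S844, F613). Machine vertices: (44.1883,59.4393) → (55.7235,81.7932) → (80.8502,82.9804) → (94.4417,61.8137) → (82.9065,39.4598) → (57.7798,38.2726) → (44.1883,59.4393). Closed: final G1 returns to the first vertex.

**Shape 3** — `<polygon>` regular polygon, stroke `#ff00ff` → cut (S844, F613). Machine vertices: (117.5445,115.2794) → (92.5404,90.5502) → (58.6222,99.8398) → (49.7081,133.8586) → (74.7122,158.5878) → (108.6304,149.2982) → (117.5445,115.2794). Closed: final G1 returns to the first vertex.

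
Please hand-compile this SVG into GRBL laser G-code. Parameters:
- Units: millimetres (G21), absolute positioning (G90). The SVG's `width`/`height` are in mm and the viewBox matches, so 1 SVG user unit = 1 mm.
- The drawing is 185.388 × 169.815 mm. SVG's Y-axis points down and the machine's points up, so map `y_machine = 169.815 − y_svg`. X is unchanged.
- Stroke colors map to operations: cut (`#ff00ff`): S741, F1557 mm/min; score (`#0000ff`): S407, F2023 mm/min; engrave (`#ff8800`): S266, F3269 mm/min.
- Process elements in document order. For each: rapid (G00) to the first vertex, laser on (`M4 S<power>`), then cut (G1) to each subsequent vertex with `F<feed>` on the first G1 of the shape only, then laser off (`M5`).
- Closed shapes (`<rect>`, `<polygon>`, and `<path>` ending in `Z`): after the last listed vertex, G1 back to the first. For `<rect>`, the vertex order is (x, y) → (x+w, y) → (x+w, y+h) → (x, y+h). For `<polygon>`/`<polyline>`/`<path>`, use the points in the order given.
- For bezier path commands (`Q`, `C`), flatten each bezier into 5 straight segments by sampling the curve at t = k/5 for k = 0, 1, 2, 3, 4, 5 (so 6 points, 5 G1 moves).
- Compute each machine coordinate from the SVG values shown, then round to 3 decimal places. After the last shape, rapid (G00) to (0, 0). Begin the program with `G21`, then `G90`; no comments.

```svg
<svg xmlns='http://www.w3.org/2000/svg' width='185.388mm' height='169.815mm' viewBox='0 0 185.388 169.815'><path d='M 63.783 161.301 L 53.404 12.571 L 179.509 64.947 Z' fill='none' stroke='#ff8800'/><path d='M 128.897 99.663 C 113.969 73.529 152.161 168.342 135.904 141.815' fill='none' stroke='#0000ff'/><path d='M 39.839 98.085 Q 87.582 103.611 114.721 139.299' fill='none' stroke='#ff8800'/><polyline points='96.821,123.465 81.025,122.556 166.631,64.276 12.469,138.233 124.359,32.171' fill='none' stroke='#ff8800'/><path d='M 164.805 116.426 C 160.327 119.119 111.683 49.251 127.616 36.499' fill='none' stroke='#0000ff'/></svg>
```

1 u = 1 mm; y_m = 169.815 − y.

[1] `<path>` closed polygon, #ff8800→engrave S266 F3269: (63.783,8.514) → (53.404,157.244) → (179.509,104.868) → (63.783,8.514) (closed)

[2] `<path>` cubic bezier, #0000ff→score S407 F2023: (128.897,70.152) → (125.454,73.257) → (129.597,58.965) → (136.161,38.904) → (139.985,24.706) → (135.904,28.000)

[3] `<path>` quadratic bezier, #ff8800→engrave S266 F3269: (39.839,71.730) → (58.112,68.313) → (74.737,62.483) → (89.713,54.240) → (103.041,43.585) → (114.721,30.516)

[4] `<polyline>` open polyline, #ff8800→engrave S266 F3269: (96.821,46.350) → (81.025,47.259) → (166.631,105.539) → (12.469,31.582) → (124.359,137.644)

[5] `<path>` cubic bezier, #0000ff→score S407 F2023: (164.805,53.389) → (157.688,59.443) → (145.191,76.687) → (132.534,98.897) → (124.935,119.848) → (127.616,133.316)

G21
G90
G00 X63.783 Y8.514
M4 S266
G1 X53.404 Y157.244 F3269
G1 X179.509 Y104.868
G1 X63.783 Y8.514
M5
G00 X128.897 Y70.152
M4 S407
G1 X125.454 Y73.257 F2023
G1 X129.597 Y58.965
G1 X136.161 Y38.904
G1 X139.985 Y24.706
G1 X135.904 Y28.000
M5
G00 X39.839 Y71.730
M4 S266
G1 X58.112 Y68.313 F3269
G1 X74.737 Y62.483
G1 X89.713 Y54.240
G1 X103.041 Y43.585
G1 X114.721 Y30.516
M5
G00 X96.821 Y46.350
M4 S266
G1 X81.025 Y47.259 F3269
G1 X166.631 Y105.539
G1 X12.469 Y31.582
G1 X124.359 Y137.644
M5
G00 X164.805 Y53.389
M4 S407
G1 X157.688 Y59.443 F2023
G1 X145.191 Y76.687
G1 X132.534 Y98.897
G1 X124.935 Y119.848
G1 X127.616 Y133.316
M5
G00 X0.000 Y0.000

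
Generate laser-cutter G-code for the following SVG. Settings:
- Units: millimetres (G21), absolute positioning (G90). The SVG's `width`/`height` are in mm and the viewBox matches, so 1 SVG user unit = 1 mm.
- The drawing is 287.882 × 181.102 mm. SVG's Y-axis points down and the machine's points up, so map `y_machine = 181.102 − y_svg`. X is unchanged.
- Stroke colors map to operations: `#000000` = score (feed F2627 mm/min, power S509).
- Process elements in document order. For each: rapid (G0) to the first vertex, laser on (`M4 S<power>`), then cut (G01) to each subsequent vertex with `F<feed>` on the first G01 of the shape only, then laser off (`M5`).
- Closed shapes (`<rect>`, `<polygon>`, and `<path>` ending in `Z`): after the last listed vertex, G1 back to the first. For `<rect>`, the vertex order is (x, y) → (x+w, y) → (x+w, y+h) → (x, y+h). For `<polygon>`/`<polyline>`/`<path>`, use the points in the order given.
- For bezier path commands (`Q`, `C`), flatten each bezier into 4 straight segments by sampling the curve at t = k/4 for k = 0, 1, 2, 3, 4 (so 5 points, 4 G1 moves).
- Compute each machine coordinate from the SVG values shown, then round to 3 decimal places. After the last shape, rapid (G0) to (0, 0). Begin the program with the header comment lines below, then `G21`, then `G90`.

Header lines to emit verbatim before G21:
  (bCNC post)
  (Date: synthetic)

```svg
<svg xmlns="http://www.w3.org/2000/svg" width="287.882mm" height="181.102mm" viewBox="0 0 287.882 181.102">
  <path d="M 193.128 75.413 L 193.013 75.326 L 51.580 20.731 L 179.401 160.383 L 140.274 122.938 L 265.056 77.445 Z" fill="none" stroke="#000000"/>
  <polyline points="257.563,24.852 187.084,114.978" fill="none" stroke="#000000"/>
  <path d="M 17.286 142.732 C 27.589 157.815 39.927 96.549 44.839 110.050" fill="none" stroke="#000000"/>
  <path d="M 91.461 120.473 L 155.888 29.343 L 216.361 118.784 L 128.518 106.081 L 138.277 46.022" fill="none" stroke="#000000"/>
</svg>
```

(bCNC post)
(Date: synthetic)
G21
G90
G0 X193.128 Y105.689
M4 S509
G01 X193.013 Y105.776 F2627
G01 X51.580 Y160.371
G01 X179.401 Y20.719
G01 X140.274 Y58.164
G01 X265.056 Y103.657
G01 X193.128 Y105.689
M5
G0 X257.563 Y156.250
M4 S509
G01 X187.084 Y66.124 F2627
M5
G0 X17.286 Y38.370
M4 S509
G01 X25.247 Y39.012 F2627
G01 X33.084 Y54.118
G01 X39.910 Y69.520
G01 X44.839 Y71.052
M5
G0 X91.461 Y60.629
M4 S509
G01 X155.888 Y151.759 F2627
G01 X216.361 Y62.318
G01 X128.518 Y75.021
G01 X138.277 Y135.080
M5
G0 X0.000 Y0.000

viewBox `0 0 287.882 181.102` with mm width/height → 1 unit = 1 mm. Flip: y_m = 181.102 − y_svg.

**Shape 1** — `<path>` closed polygon, stroke `#000000` → score (S509, F2627). Machine vertices: (193.128,105.689) → (193.013,105.776) → (51.580,160.371) → (179.401,20.719) → (140.274,58.164) → (265.056,103.657) → (193.128,105.689). Closed: final G1 returns to the first vertex.

**Shape 2** — `<polyline>` line segment, stroke `#000000` → score (S509, F2627). Machine vertices: (257.563,156.250) → (187.084,66.124). Open path.

**Shape 3** — `<path>` cubic bezier, stroke `#000000` → score (S509, F2627). Control points (SVG): P0=(17.286,142.732), P1=(27.589,157.815), P2=(39.927,96.549), P3=(44.839,110.050); sampled at t=k/4. Machine vertices: (17.286,38.370) → (25.247,39.012) → (33.084,54.118) → (39.910,69.520) → (44.839,71.052). Open path.

**Shape 4** — `<path>` open polyline, stroke `#000000` → score (S509, F2627). Machine vertices: (91.461,60.629) → (155.888,151.759) → (216.361,62.318) → (128.518,75.021) → (138.277,135.080). Open path.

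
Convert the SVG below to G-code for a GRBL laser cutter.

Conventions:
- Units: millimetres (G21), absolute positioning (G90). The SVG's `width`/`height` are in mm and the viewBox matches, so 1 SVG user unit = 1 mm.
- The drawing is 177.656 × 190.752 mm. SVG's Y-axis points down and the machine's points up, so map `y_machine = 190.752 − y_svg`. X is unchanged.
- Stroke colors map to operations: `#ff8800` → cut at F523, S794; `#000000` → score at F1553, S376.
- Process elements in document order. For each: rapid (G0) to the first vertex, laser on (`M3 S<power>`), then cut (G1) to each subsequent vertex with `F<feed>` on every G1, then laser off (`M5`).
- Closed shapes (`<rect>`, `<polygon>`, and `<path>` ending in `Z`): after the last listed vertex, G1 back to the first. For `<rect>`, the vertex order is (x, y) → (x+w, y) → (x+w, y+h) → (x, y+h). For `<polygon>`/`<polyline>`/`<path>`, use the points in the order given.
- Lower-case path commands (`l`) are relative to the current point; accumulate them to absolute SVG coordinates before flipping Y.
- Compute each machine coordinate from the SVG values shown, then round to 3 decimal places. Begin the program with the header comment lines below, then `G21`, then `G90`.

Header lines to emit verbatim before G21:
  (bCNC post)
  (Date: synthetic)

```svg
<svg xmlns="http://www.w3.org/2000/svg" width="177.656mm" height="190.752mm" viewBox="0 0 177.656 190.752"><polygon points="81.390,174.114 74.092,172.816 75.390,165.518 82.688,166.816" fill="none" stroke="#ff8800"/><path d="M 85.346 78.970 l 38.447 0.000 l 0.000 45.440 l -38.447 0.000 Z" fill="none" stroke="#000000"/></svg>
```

(bCNC post)
(Date: synthetic)
G21
G90
G0 X81.390 Y16.638
M3 S794
G1 X74.092 Y17.936 F523
G1 X75.390 Y25.234 F523
G1 X82.688 Y23.936 F523
G1 X81.390 Y16.638 F523
M5
G0 X85.346 Y111.782
M3 S376
G1 X123.793 Y111.782 F1553
G1 X123.793 Y66.342 F1553
G1 X85.346 Y66.342 F1553
G1 X85.346 Y111.782 F1553
M5

1 u = 1 mm; y_m = 190.752 − y.

[1] `<polygon>` regular polygon, #ff8800→cut S794 F523: (81.390,16.638) → (74.092,17.936) → (75.390,25.234) → (82.688,23.936) → (81.390,16.638) (closed)

[2] `<path>` rectangle, #000000→score S376 F1553: (85.346,111.782) → (123.793,111.782) → (123.793,66.342) → (85.346,66.342) → (85.346,111.782) (closed)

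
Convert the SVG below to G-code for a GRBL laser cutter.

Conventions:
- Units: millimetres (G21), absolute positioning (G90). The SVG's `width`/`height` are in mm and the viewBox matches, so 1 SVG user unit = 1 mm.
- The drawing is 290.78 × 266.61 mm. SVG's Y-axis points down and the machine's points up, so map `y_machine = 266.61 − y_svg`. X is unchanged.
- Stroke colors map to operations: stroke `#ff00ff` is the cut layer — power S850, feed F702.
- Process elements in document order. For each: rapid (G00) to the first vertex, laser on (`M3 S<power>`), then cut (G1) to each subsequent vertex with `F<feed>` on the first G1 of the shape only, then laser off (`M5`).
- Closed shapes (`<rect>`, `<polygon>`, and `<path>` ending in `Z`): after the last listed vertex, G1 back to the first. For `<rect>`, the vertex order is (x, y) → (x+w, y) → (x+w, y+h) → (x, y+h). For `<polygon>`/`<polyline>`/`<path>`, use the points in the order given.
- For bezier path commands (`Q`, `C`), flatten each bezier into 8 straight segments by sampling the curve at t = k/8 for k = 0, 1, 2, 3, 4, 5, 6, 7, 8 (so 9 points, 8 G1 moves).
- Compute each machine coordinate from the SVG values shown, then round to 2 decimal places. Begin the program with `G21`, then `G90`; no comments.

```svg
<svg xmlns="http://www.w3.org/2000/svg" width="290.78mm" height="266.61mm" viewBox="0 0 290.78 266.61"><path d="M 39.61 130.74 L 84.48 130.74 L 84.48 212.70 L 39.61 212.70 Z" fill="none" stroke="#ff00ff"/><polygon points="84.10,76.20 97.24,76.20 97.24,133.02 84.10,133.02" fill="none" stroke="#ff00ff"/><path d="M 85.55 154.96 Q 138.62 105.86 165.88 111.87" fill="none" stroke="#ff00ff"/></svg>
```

viewBox `0 0 290.78 266.61` with mm width/height → 1 unit = 1 mm. Flip: y_m = 266.61 − y_svg.

**Shape 1** — `<path>` rectangle, stroke `#ff00ff` → cut (S850, F702). Machine vertices: (39.61,135.87) → (84.48,135.87) → (84.48,53.91) → (39.61,53.91) → (39.61,135.87). Closed: final G1 returns to the first vertex.

**Shape 2** — `<polygon>` rectangle, stroke `#ff00ff` → cut (S850, F702). Machine vertices: (84.10,190.41) → (97.24,190.41) → (97.24,133.59) → (84.10,133.59) → (84.10,190.41). Closed: final G1 returns to the first vertex.

**Shape 3** — `<path>` quadratic bezier, stroke `#ff00ff` → cut (S850, F702). Control points (SVG): P0=(85.55,154.96), P1=(138.62,105.86), P2=(165.88,111.87); sampled at t=k/8. Machine vertices: (85.55,111.65) → (98.41,123.06) → (110.47,132.76) → (121.72,140.73) → (132.17,146.97) → (141.81,151.50) → (150.64,154.30) → (158.66,155.38) → (165.88,154.74). Open path.

G21
G90
G00 X39.61 Y135.87
M3 S850
G1 X84.48 Y135.87 F702
G1 X84.48 Y53.91
G1 X39.61 Y53.91
G1 X39.61 Y135.87
M5
G00 X84.10 Y190.41
M3 S850
G1 X97.24 Y190.41 F702
G1 X97.24 Y133.59
G1 X84.10 Y133.59
G1 X84.10 Y190.41
M5
G00 X85.55 Y111.65
M3 S850
G1 X98.41 Y123.06 F702
G1 X110.47 Y132.76
G1 X121.72 Y140.73
G1 X132.17 Y146.97
G1 X141.81 Y151.50
G1 X150.64 Y154.30
G1 X158.66 Y155.38
G1 X165.88 Y154.74
M5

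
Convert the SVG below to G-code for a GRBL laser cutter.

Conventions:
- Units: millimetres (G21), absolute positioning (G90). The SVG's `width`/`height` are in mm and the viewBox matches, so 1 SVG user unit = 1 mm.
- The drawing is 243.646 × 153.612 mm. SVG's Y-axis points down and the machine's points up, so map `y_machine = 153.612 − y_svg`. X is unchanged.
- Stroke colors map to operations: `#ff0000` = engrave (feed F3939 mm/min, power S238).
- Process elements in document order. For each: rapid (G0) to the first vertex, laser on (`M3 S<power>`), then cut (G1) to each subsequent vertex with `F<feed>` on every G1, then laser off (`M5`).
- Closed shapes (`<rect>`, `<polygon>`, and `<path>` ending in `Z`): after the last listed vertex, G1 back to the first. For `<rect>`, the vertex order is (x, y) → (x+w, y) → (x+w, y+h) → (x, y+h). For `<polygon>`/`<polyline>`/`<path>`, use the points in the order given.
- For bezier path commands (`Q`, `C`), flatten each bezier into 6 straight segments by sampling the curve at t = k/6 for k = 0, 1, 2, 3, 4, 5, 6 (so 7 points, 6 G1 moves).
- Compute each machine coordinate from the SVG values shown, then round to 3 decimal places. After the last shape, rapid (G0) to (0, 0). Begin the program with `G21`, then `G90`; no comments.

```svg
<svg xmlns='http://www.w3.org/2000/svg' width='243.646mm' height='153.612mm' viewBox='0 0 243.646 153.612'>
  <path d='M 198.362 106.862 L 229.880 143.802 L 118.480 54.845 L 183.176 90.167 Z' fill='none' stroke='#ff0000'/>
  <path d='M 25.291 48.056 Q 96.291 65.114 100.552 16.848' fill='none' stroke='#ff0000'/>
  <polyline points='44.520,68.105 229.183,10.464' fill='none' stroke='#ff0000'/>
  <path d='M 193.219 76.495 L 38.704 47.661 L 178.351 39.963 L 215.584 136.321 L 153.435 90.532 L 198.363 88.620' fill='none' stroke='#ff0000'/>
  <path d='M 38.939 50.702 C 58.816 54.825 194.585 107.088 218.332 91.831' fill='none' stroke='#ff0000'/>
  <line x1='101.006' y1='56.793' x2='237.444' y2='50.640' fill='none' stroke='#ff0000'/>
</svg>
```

1 u = 1 mm; y_m = 153.612 − y.

[1] `<path>` closed polygon, #ff0000→engrave S238 F3939: (198.362,46.750) → (229.880,9.810) → (118.480,98.767) → (183.176,63.445) → (198.362,46.750) (closed)

[2] `<path>` quadratic bezier, #ff0000→engrave S238 F3939: (25.291,105.556) → (47.104,101.685) → (65.209,101.442) → (79.606,104.829) → (90.296,111.845) → (97.278,122.490) → (100.552,136.764)

[3] `<polyline>` line segment, #ff0000→engrave S238 F3939: (44.520,85.507) → (229.183,143.148)

[4] `<path>` open polyline, #ff0000→engrave S238 F3939: (193.219,77.117) → (38.704,105.951) → (178.351,113.649) → (215.584,17.291) → (153.435,63.080) → (198.363,64.992)

[5] `<path>` cubic bezier, #ff0000→engrave S238 F3939: (38.939,102.910) → (57.480,97.372) → (89.005,87.024) → (127.184,75.078) → (165.686,64.747) → (198.178,59.244) → (218.332,61.781)

[6] `<line>` line segment, #ff0000→engrave S238 F3939: (101.006,96.819) → (237.444,102.972)

G21
G90
G0 X198.362 Y46.750
M3 S238
G1 X229.880 Y9.810 F3939
G1 X118.480 Y98.767 F3939
G1 X183.176 Y63.445 F3939
G1 X198.362 Y46.750 F3939
M5
G0 X25.291 Y105.556
M3 S238
G1 X47.104 Y101.685 F3939
G1 X65.209 Y101.442 F3939
G1 X79.606 Y104.829 F3939
G1 X90.296 Y111.845 F3939
G1 X97.278 Y122.490 F3939
G1 X100.552 Y136.764 F3939
M5
G0 X44.520 Y85.507
M3 S238
G1 X229.183 Y143.148 F3939
M5
G0 X193.219 Y77.117
M3 S238
G1 X38.704 Y105.951 F3939
G1 X178.351 Y113.649 F3939
G1 X215.584 Y17.291 F3939
G1 X153.435 Y63.080 F3939
G1 X198.363 Y64.992 F3939
M5
G0 X38.939 Y102.910
M3 S238
G1 X57.480 Y97.372 F3939
G1 X89.005 Y87.024 F3939
G1 X127.184 Y75.078 F3939
G1 X165.686 Y64.747 F3939
G1 X198.178 Y59.244 F3939
G1 X218.332 Y61.781 F3939
M5
G0 X101.006 Y96.819
M3 S238
G1 X237.444 Y102.972 F3939
M5
G0 X0.000 Y0.000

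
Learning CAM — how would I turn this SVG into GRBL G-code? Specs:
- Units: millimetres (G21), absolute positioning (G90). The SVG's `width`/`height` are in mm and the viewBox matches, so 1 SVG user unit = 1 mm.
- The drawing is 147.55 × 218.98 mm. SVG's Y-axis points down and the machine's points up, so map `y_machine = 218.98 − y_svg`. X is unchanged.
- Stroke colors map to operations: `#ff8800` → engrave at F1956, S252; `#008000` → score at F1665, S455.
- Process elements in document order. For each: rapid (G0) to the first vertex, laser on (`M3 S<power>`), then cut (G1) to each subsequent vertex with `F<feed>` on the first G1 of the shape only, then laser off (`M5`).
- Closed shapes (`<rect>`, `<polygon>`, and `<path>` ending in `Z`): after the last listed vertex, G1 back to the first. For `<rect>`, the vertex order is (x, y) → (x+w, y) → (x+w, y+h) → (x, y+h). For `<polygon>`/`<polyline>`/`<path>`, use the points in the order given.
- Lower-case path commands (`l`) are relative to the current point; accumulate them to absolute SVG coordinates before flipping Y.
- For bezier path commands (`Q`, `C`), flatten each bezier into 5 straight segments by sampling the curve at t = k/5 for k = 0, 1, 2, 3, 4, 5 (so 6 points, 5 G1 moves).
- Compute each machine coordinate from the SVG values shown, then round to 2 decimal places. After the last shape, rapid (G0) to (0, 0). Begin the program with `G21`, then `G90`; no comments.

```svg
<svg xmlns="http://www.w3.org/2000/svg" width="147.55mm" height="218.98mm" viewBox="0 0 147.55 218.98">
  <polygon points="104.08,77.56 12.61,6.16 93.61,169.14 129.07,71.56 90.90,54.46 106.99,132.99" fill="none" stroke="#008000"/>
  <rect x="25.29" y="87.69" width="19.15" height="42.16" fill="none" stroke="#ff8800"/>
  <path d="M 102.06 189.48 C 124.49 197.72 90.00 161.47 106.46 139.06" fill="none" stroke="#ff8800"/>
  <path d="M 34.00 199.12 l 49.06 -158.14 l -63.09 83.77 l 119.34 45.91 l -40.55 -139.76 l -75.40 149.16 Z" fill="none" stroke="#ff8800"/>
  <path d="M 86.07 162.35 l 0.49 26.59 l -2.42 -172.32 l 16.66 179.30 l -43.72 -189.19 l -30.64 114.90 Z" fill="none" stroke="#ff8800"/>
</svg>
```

G21
G90
G0 X104.08 Y141.42
M3 S455
G1 X12.61 Y212.82 F1665
G1 X93.61 Y49.84
G1 X129.07 Y147.42
G1 X90.90 Y164.52
G1 X106.99 Y85.99
G1 X104.08 Y141.42
M5
G0 X25.29 Y131.29
M3 S252
G1 X44.44 Y131.29 F1956
G1 X44.44 Y89.13
G1 X25.29 Y89.13
G1 X25.29 Y131.29
M5
G0 X102.06 Y29.50
M3 S252
G1 X109.55 Y29.43 F1956
G1 X108.56 Y37.23
G1 X104.26 Y50.12
G1 X101.84 Y65.28
G1 X106.46 Y79.92
M5
G0 X34.00 Y19.86
M3 S252
G1 X83.06 Y178.00 F1956
G1 X19.97 Y94.23
G1 X139.31 Y48.32
G1 X98.76 Y188.08
G1 X23.36 Y38.92
G1 X34.00 Y19.86
M5
G0 X86.07 Y56.63
M3 S252
G1 X86.56 Y30.04 F1956
G1 X84.14 Y202.36
G1 X100.80 Y23.06
G1 X57.08 Y212.25
G1 X26.44 Y97.35
G1 X86.07 Y56.63
M5
G0 X0.00 Y0.00

viewBox `0 0 147.55 218.98` with mm width/height → 1 unit = 1 mm. Flip: y_m = 218.98 − y_svg.

**Shape 1** — `<polygon>` closed polygon, stroke `#008000` → score (S455, F1665). Machine vertices: (104.08,141.42) → (12.61,212.82) → (93.61,49.84) → (129.07,147.42) → (90.90,164.52) → (106.99,85.99) → (104.08,141.42). Closed: final G1 returns to the first vertex.

**Shape 2** — `<rect>` rectangle, stroke `#ff8800` → engrave (S252, F1956). Machine vertices: (25.29,131.29) → (44.44,131.29) → (44.44,89.13) → (25.29,89.13) → (25.29,131.29). Closed: final G1 returns to the first vertex.

**Shape 3** — `<path>` cubic bezier, stroke `#ff8800` → engrave (S252, F1956). Control points (SVG): P0=(102.06,189.48), P1=(124.49,197.72), P2=(90.00,161.47), P3=(106.46,139.06); sampled at t=k/5. Machine vertices: (102.06,29.50) → (109.55,29.43) → (108.56,37.23) → (104.26,50.12) → (101.84,65.28) → (106.46,79.92). Open path.

**Shape 4** — `<path>` closed polygon, stroke `#ff8800` → engrave (S252, F1956). Machine vertices: (34.00,19.86) → (83.06,178.00) → (19.97,94.23) → (139.31,48.32) → (98.76,188.08) → (23.36,38.92) → (34.00,19.86). Closed: final G1 returns to the first vertex.

**Shape 5** — `<path>` closed polygon, stroke `#ff8800` → engrave (S252, F1956). Machine vertices: (86.07,56.63) → (86.56,30.04) → (84.14,202.36) → (100.80,23.06) → (57.08,212.25) → (26.44,97.35) → (86.07,56.63). Closed: final G1 returns to the first vertex.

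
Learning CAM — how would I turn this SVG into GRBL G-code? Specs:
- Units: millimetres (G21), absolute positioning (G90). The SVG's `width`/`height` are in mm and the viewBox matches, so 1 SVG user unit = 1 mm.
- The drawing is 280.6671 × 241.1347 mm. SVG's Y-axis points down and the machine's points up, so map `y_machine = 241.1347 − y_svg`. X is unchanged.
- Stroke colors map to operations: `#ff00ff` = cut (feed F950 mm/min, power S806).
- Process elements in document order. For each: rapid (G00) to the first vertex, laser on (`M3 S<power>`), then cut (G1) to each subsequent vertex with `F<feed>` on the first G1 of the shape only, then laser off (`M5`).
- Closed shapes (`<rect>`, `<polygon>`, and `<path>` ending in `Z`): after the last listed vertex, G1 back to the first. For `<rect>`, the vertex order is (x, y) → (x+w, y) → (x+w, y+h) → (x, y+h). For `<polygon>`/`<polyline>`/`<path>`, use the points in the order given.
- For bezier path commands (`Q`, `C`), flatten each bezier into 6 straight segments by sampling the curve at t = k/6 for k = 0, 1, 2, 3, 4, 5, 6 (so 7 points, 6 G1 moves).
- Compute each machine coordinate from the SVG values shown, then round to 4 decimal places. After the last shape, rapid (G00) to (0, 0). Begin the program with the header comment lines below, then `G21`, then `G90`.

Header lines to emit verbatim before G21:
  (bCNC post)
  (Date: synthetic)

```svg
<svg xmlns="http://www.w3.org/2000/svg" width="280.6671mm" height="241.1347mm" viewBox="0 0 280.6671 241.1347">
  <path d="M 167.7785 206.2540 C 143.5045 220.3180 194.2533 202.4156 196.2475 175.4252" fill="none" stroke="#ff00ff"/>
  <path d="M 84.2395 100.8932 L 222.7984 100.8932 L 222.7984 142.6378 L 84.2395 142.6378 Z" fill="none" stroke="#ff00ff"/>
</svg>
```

(bCNC post)
(Date: synthetic)
G21
G90
G00 X167.7785 Y34.8807
M3 S806
G1 X161.3204 Y30.4066 F950
G1 X163.9278 Y30.6248
G1 X172.1624 Y34.8997
G1 X182.5861 Y42.5958
G1 X191.7606 Y53.0776
G1 X196.2475 Y65.7095
M5
G00 X84.2395 Y140.2415
M3 S806
G1 X222.7984 Y140.2415 F950
G1 X222.7984 Y98.4969
G1 X84.2395 Y98.4969
G1 X84.2395 Y140.2415
M5
G00 X0.0000 Y0.0000

1 u = 1 mm; y_m = 241.1347 − y.

[1] `<path>` cubic bezier, #ff00ff→cut S806 F950: (167.7785,34.8807) → (161.3204,30.4066) → (163.9278,30.6248) → (172.1624,34.8997) → (182.5861,42.5958) → (191.7606,53.0776) → (196.2475,65.7095)

[2] `<path>` rectangle, #ff00ff→cut S806 F950: (84.2395,140.2415) → (222.7984,140.2415) → (222.7984,98.4969) → (84.2395,98.4969) → (84.2395,140.2415) (closed)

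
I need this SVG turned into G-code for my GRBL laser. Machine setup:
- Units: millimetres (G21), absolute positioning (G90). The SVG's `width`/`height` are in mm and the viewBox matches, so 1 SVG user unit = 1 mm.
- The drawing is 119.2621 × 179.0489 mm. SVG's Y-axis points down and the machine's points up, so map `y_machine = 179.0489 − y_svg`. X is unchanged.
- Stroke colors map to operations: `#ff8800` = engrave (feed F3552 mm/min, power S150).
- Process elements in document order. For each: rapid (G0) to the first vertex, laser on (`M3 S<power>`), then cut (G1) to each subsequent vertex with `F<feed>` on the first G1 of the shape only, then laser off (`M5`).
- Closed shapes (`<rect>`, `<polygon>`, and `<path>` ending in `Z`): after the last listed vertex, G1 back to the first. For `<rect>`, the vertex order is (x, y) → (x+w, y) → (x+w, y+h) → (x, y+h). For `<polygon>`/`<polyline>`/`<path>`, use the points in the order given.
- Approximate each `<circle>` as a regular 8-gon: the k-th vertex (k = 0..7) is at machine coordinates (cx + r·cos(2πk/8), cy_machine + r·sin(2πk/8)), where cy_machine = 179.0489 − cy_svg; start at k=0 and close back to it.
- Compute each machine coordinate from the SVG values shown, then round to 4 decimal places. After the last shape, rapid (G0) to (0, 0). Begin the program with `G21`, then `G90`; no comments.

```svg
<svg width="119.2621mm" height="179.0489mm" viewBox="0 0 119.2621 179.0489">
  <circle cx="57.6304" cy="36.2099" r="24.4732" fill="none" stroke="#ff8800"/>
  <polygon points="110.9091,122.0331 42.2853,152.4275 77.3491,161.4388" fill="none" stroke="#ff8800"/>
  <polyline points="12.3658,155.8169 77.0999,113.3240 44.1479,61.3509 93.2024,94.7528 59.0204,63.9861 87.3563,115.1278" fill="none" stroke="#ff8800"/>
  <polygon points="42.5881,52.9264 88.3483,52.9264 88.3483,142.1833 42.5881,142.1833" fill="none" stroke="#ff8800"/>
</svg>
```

G21
G90
G0 X82.1036 Y142.8390
M3 S150
G1 X74.9356 Y160.1442 F3552
G1 X57.6304 Y167.3122
G1 X40.3252 Y160.1442
G1 X33.1572 Y142.8390
G1 X40.3252 Y125.5338
G1 X57.6304 Y118.3658
G1 X74.9356 Y125.5338
G1 X82.1036 Y142.8390
M5
G0 X110.9091 Y57.0158
M3 S150
G1 X42.2853 Y26.6214 F3552
G1 X77.3491 Y17.6101
G1 X110.9091 Y57.0158
M5
G0 X12.3658 Y23.2320
M3 S150
G1 X77.0999 Y65.7249 F3552
G1 X44.1479 Y117.6980
G1 X93.2024 Y84.2961
G1 X59.0204 Y115.0628
G1 X87.3563 Y63.9211
M5
G0 X42.5881 Y126.1225
M3 S150
G1 X88.3483 Y126.1225 F3552
G1 X88.3483 Y36.8656
G1 X42.5881 Y36.8656
G1 X42.5881 Y126.1225
M5
G0 X0.0000 Y0.0000

Since the viewBox matches the mm dimensions, user units are millimetres directly. The only transform is the Y-flip y_m = 179.0489 − y_svg.

Shape 1 is a circle drawn with `<circle>`. Its stroke #ff8800 means engrave at S150, F3552. After flipping Y the toolpath is (82.1036,142.8390) → (74.9356,160.1442) → (57.6304,167.3122) → (40.3252,160.1442) → (33.1572,142.8390) → (40.3252,125.5338) → (57.6304,118.3658) → (74.9356,125.5338) → (82.1036,142.8390), returning to the start.

Shape 2 is a closed polygon drawn with `<polygon>`. Its stroke #ff8800 means engrave at S150, F3552. After flipping Y the toolpath is (110.9091,57.0158) → (42.2853,26.6214) → (77.3491,17.6101) → (110.9091,57.0158), returning to the start.

Shape 3 is a open polyline drawn with `<polyline>`. Its stroke #ff8800 means engrave at S150, F3552. After flipping Y the toolpath is (12.3658,23.2320) → (77.0999,65.7249) → (44.1479,117.6980) → (93.2024,84.2961) → (59.0204,115.0628) → (87.3563,63.9211).

Shape 4 is a rectangle drawn with `<polygon>`. Its stroke #ff8800 means engrave at S150, F3552. After flipping Y the toolpath is (42.5881,126.1225) → (88.3483,126.1225) → (88.3483,36.8656) → (42.5881,36.8656) → (42.5881,126.1225), returning to the start.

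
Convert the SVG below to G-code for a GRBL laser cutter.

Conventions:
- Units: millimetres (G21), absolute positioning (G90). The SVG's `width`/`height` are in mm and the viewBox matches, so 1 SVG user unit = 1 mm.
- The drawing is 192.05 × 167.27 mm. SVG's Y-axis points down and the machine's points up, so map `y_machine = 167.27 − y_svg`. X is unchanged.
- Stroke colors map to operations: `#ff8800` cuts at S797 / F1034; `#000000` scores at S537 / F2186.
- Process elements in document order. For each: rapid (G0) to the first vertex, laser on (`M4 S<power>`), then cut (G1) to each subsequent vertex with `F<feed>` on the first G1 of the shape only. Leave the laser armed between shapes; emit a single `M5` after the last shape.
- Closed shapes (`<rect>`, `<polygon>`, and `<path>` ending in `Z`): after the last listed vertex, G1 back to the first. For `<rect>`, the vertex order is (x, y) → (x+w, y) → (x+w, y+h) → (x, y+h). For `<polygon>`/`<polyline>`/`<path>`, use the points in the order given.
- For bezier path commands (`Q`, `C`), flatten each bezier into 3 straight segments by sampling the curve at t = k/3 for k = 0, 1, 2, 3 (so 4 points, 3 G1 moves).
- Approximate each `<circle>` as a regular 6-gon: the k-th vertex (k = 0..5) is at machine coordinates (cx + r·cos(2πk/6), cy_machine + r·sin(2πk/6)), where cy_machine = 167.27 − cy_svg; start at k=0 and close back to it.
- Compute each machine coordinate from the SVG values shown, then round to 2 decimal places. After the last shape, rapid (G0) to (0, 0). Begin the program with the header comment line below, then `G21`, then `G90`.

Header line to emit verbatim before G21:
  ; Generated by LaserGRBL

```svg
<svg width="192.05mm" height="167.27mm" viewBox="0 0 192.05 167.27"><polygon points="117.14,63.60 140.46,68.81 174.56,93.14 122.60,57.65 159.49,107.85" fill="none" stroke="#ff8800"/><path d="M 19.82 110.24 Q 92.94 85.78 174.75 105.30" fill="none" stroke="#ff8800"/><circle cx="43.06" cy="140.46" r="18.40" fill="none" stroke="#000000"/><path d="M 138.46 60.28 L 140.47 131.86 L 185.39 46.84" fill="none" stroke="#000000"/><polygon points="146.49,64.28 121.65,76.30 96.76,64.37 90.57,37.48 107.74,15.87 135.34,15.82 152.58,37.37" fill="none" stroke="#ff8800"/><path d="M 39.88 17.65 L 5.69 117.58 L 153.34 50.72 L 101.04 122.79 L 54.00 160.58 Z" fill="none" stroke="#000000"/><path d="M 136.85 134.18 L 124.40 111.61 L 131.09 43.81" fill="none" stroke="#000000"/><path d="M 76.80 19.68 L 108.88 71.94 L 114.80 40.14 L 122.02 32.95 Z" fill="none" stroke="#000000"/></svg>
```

1 u = 1 mm; y_m = 167.27 − y.

[1] `<polygon>` closed polygon, #ff8800→cut S797 F1034: (117.14,103.67) → (140.46,98.46) → (174.56,74.13) → (122.60,109.62) → (159.49,59.42) → (117.14,103.67) (closed)

[2] `<path>` quadratic bezier, #ff8800→cut S797 F1034: (19.82,57.03) → (69.53,68.45) → (121.18,70.10) → (174.75,61.97)

[3] `<circle>` circle, #000000→score S537 F2186: (61.46,26.81) → (52.26,42.74) → (33.86,42.74) → (24.66,26.81) → (33.86,10.88) → (52.26,10.88) → (61.46,26.81) (closed)

[4] `<path>` open polyline, #000000→score S537 F2186: (138.46,106.99) → (140.47,35.41) → (185.39,120.43)

[5] `<polygon>` regular polygon, #ff8800→cut S797 F1034: (146.49,102.99) → (121.65,90.97) → (96.76,102.90) → (90.57,129.79) → (107.74,151.40) → (135.34,151.45) → (152.58,129.90) → (146.49,102.99) (closed)

[6] `<path>` closed polygon, #000000→score S537 F2186: (39.88,149.62) → (5.69,49.69) → (153.34,116.55) → (101.04,44.48) → (54.00,6.69) → (39.88,149.62) (closed)

[7] `<path>` open polyline, #000000→score S537 F2186: (136.85,33.09) → (124.40,55.66) → (131.09,123.46)

[8] `<path>` closed polygon, #000000→score S537 F2186: (76.80,147.59) → (108.88,95.33) → (114.80,127.13) → (122.02,134.32) → (76.80,147.59) (closed)

; Generated by LaserGRBL
G21
G90
G0 X117.14 Y103.67
M4 S797
G1 X140.46 Y98.46 F1034
G1 X174.56 Y74.13
G1 X122.60 Y109.62
G1 X159.49 Y59.42
G1 X117.14 Y103.67
G0 X19.82 Y57.03
M4 S797
G1 X69.53 Y68.45 F1034
G1 X121.18 Y70.10
G1 X174.75 Y61.97
G0 X61.46 Y26.81
M4 S537
G1 X52.26 Y42.74 F2186
G1 X33.86 Y42.74
G1 X24.66 Y26.81
G1 X33.86 Y10.88
G1 X52.26 Y10.88
G1 X61.46 Y26.81
G0 X138.46 Y106.99
M4 S537
G1 X140.47 Y35.41 F2186
G1 X185.39 Y120.43
G0 X146.49 Y102.99
M4 S797
G1 X121.65 Y90.97 F1034
G1 X96.76 Y102.90
G1 X90.57 Y129.79
G1 X107.74 Y151.40
G1 X135.34 Y151.45
G1 X152.58 Y129.90
G1 X146.49 Y102.99
G0 X39.88 Y149.62
M4 S537
G1 X5.69 Y49.69 F2186
G1 X153.34 Y116.55
G1 X101.04 Y44.48
G1 X54.00 Y6.69
G1 X39.88 Y149.62
G0 X136.85 Y33.09
M4 S537
G1 X124.40 Y55.66 F2186
G1 X131.09 Y123.46
G0 X76.80 Y147.59
M4 S537
G1 X108.88 Y95.33 F2186
G1 X114.80 Y127.13
G1 X122.02 Y134.32
G1 X76.80 Y147.59
M5
G0 X0.00 Y0.00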